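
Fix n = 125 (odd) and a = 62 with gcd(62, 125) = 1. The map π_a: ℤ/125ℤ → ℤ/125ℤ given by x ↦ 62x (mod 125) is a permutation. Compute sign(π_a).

-1

Trace 39: π^k(39) = [39, 43, 41, 42, 104, 73, 26] for k=0..6.
Decompose π into cycles: lengths [100, 20, 4, 1] (4 cycles, including the fixed point 0).
Σ(ℓ_i−1) = 125−4 = 121; sign = (−1)^121 = -1.
Check: (62/125) = -1 by Zolotarev.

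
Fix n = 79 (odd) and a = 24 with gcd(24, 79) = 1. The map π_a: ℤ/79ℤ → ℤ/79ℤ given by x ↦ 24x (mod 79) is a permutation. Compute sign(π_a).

-1

Start at x=78: 78 → 55 → 56 → 1 → 24 → 23 → 78 (one orbit).
π_24 has 14 disjoint cycles with lengths [6, 6, 6, 6, 6, 6, 6, 6, 6, 6, 6, 6, 6, 1] on {0,…,78}.
n − c = 79 − 14 = 65; sign = (−1)^65 = -1.
Check: (24/79) = -1 by Zolotarev.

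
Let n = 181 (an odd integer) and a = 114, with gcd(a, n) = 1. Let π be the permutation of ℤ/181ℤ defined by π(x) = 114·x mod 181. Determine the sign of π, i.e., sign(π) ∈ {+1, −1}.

Trace 59: π^k(59) = [59, 29, 48, 42, 82, 117, 125] for k=0..6.
Decompose π into cycles: lengths [15, 15, 15, 15, 15, 15, 15, 15, 15, 15, 15, 15, 1] (13 cycles, including the fixed point 0).
With 13 cycles on 181 points, sign = (−1)^{181−13} = +1.
Check: (114/181) = +1 by Zolotarev.

+1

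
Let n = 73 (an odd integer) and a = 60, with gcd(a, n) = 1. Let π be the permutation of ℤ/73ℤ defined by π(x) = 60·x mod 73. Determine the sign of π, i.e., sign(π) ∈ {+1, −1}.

-1

Trace 56: π^k(56) = [56, 2, 47, 46, 59, 36, 43] for k=0..6.
2 cycles of lengths [72, 1].
sign(π) = (−1)^{n − #cycles} = (−1)^{73−2} = (−1)^71 = -1.
Zolotarev: (60|73) = -1, matching the cycle-count sign.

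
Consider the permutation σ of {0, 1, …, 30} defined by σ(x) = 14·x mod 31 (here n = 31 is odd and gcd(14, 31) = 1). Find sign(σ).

+1

Start at x=18: 18 → 4 → 25 → 9 → 2 → 28 → 20 → … (one orbit).
3 cycles of lengths [15, 15, 1].
Σ(ℓ_i−1) = 31−3 = 28; sign = (−1)^28 = +1.
Via Zolotarev, sign(π_{14}) = (14|31) = +1.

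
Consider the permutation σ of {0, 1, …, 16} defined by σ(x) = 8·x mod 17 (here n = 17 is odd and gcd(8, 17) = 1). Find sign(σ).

+1

Orbit of 9 under x↦8x: [9, 4, 15, 1, 8, 13, 2]… (length divides ord_17(8)).
Decompose π into cycles: lengths [8, 8, 1] (3 cycles, including the fixed point 0).
With 3 cycles on 17 points, sign = (−1)^{17−3} = +1.
Via Zolotarev, sign(π_{8}) = (8|17) = +1.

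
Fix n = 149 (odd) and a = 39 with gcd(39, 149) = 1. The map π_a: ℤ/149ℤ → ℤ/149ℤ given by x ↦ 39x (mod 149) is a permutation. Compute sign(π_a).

Orbit of 33 under x↦39x: [33, 95, 129, 114, 125, 107, 1]… (length divides ord_149(39)).
π_39 has 5 disjoint cycles with lengths [37, 37, 37, 37, 1] on {0,…,148}.
sign(π) = (−1)^{n − #cycles} = (−1)^{149−5} = (−1)^144 = +1.

+1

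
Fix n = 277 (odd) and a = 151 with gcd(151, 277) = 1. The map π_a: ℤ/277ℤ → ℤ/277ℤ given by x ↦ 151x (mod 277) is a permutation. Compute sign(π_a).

Orbit of 45 under x↦151x: [45, 147, 37, 47, 172, 211, 6]… (length divides ord_277(151)).
2 cycles of lengths [276, 1].
With 2 cycles on 277 points, sign = (−1)^{277−2} = -1.
The Jacobi symbol (151|277) = -1 (Zolotarev) agrees.

-1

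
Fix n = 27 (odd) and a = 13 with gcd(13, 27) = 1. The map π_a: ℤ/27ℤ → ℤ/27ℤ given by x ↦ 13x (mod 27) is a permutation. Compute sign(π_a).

Start at x=16: 16 → 19 → 4 → 25 → 1 → 13 → 7 → … (one orbit).
π_13 has 7 disjoint cycles with lengths [9, 9, 3, 3, 1, 1, 1] on {0,…,26}.
27 − 7 = 20 transpositions; sign(π) = (−1)^20 = +1.

+1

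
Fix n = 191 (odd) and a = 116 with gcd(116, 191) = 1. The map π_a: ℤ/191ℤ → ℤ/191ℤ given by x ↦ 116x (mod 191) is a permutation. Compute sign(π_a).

-1

Trace 64: π^k(64) = [64, 166, 156, 142, 46, 179, 136] for k=0..6.
The orbit structure of x ↦ 116x mod 191: 2 orbits of sizes [190, 1].
With 2 cycles on 191 points, sign = (−1)^{191−2} = -1.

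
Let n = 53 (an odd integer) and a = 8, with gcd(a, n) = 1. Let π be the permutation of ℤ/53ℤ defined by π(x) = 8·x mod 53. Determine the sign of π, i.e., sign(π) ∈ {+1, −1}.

-1

Start at x=33: 33 → 52 → 45 → 42 → 18 → 38 → 39 → … (one orbit).
2 cycles of lengths [52, 1].
With 2 cycles on 53 points, sign = (−1)^{53−2} = -1.
(8|53)_J = -1 (Zolotarev's lemma cross-check).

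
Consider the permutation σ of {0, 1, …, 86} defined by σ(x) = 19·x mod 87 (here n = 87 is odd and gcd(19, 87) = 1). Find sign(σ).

Start at x=79: 79 → 22 → 70 → 25 → 40 → 64 → 85 → … (one orbit).
Decompose π into cycles: lengths [28, 28, 28, 1, 1, 1] (6 cycles, including the fixed point 0).
Σ(ℓ_i−1) = 87−6 = 81; sign = (−1)^81 = -1.
Via Zolotarev, sign(π_{19}) = (19|87) = -1.

-1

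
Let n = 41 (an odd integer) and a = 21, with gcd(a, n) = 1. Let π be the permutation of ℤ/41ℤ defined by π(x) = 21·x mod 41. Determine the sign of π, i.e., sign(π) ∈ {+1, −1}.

+1

Trace 33: π^k(33) = [33, 37, 39, 40, 20, 10, 5] for k=0..6.
Cycle lengths of π_21 on ℤ/41ℤ: [20, 20, 1]; 3 cycles in total.
3 cycles on 41: each ℓ→(−1)^(ℓ−1), product (−1)^38 = +1.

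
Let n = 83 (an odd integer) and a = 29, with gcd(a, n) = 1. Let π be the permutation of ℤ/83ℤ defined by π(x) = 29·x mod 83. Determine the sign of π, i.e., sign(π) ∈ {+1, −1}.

+1

Start at x=75: 75 → 17 → 78 → 21 → 28 → 65 → 59 → … (one orbit).
3 cycles of lengths [41, 41, 1].
83 − 3 = 80 transpositions; sign(π) = (−1)^80 = +1.
Check: (29/83) = +1 by Zolotarev.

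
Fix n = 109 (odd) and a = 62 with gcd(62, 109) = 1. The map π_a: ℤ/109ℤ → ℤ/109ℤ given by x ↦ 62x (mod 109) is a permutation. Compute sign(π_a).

-1

Orbit of 84 under x↦62x: [84, 85, 38, 67, 12, 90, 21]… (length divides ord_109(62)).
π_62 has 2 disjoint cycles with lengths [108, 1] on {0,…,108}.
2 cycles on 109: each ℓ→(−1)^(ℓ−1), product (−1)^107 = -1.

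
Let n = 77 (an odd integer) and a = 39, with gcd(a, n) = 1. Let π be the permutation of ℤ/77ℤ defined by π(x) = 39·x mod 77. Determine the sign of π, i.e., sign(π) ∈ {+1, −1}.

-1

Orbit of 64 under x↦39x: [64, 32, 16, 8, 4, 2, 1]… (length divides ord_77(39)).
The orbit structure of x ↦ 39x mod 77: 6 orbits of sizes [30, 30, 10, 3, 3, 1].
With 6 cycles on 77 points, sign = (−1)^{77−6} = -1.
The Jacobi symbol (39|77) = -1 (Zolotarev) agrees.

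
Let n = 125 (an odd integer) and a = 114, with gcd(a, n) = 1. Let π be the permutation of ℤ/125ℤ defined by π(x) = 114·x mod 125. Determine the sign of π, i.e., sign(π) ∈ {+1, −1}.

Orbit of 86 under x↦114x: [86, 54, 31, 34, 1, 114, 121]… (length divides ord_125(114)).
7 cycles of lengths [50, 50, 10, 10, 2, 2, 1].
With 7 cycles on 125 points, sign = (−1)^{125−7} = +1.
The Jacobi symbol (114|125) = +1 (Zolotarev) agrees.

+1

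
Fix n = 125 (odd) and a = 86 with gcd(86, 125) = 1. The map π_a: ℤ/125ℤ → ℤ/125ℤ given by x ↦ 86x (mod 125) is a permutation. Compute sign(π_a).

+1

Trace 66: π^k(66) = [66, 51, 11, 71, 106, 116, 101] for k=0..6.
The orbit structure of x ↦ 86x mod 125: 13 orbits of sizes [25, 25, 25, 25, 5, 5, 5, 5, 1, 1, 1, 1, 1].
Σ(ℓ_i−1) = 125−13 = 112; sign = (−1)^112 = +1.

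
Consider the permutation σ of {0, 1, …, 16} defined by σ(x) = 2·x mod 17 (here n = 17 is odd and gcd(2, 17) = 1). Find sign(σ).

Orbit of 2 under x↦2x: [2, 4, 8, 16, 15, 13, 9]… (length divides ord_17(2)).
Cycle type of π: 8×2 + 1; total 3 cycles.
n − c = 17 − 3 = 14; sign = (−1)^14 = +1.

+1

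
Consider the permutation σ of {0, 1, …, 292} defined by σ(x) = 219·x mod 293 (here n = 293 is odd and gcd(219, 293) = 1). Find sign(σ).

-1

Start at x=199: 199 → 217 → 57 → 177 → 87 → 8 → 287 → … (one orbit).
Decompose π into cycles: lengths [292, 1] (2 cycles, including the fixed point 0).
2 cycles on 293: each ℓ→(−1)^(ℓ−1), product (−1)^291 = -1.
The Jacobi symbol (219|293) = -1 (Zolotarev) agrees.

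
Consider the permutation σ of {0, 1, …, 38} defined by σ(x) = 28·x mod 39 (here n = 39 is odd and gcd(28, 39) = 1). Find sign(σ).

Orbit of 10 under x↦28x: [10, 7, 1, 28, 4, 34, 16]… (length divides ord_39(28)).
Cycle type of π: 12×3 + 1×3; total 6 cycles.
With 6 cycles on 39 points, sign = (−1)^{39−6} = -1.

-1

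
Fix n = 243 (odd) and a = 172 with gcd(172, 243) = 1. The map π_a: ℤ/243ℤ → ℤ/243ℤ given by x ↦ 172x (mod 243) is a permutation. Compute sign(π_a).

+1

Orbit of 64 under x↦172x: [64, 73, 163, 91, 100, 190, 118]… (length divides ord_243(172)).
Cycle lengths of π_172 on ℤ/243ℤ: [27, 27, 27, 27, 27, 27, 9, 9, 9, 9, 9, 9, 3, 3, 3, 3, 3, 3, 1, 1, 1, 1, 1, 1, 1, 1, 1]; 27 cycles in total.
sign(π) = (−1)^{n − #cycles} = (−1)^{243−27} = (−1)^216 = +1.
The Jacobi symbol (172|243) = +1 (Zolotarev) agrees.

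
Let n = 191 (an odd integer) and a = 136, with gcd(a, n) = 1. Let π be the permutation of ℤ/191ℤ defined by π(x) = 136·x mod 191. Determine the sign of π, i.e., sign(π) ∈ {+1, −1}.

Orbit of 52 under x↦136x: [52, 5, 107, 36, 121, 30, 69]… (length divides ord_191(136)).
11 cycles of lengths [19, 19, 19, 19, 19, 19, 19, 19, 19, 19, 1].
n − c = 191 − 11 = 180; sign = (−1)^180 = +1.
Check: (136/191) = +1 by Zolotarev.

+1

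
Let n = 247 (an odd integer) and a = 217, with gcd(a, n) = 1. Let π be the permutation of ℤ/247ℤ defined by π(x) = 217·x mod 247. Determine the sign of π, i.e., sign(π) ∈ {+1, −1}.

-1

Orbit of 170 under x↦217x: [170, 87, 107, 1, 217, 159]… (length divides ord_247(217)).
Decompose π into cycles: lengths [6, 6, 6, 6, 6, 6, 6, 6, 6, 6, 6, 6, 6, 6, 6, 6, 6, 6, 6, 6, 6, 6, 6, 6, 6, 6, 6, 6, 6, 6, 6, 6, 6, 6, 6, 6, 6, 6, 6, 3, 3, 3, 3, 1] (44 cycles, including the fixed point 0).
Σ(ℓ_i−1) = 247−44 = 203; sign = (−1)^203 = -1.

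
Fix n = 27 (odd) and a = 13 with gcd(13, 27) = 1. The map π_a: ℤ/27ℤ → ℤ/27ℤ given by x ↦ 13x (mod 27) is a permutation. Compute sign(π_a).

Start at x=4: 4 → 25 → 1 → 13 → 7 → 10 → 22 → … (one orbit).
Cycle type of π: 9×2 + 3×2 + 1×3; total 7 cycles.
sign(π) = (−1)^{n − #cycles} = (−1)^{27−7} = (−1)^20 = +1.
Check: (13/27) = +1 by Zolotarev.

+1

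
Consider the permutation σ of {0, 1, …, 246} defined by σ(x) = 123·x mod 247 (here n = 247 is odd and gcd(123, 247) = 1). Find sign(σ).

-1

Start at x=244: 244 → 125 → 61 → 93 → 77 → 85 → 81 → … (one orbit).
Cycle type of π: 36×6 + 12 + 9×2 + 1; total 10 cycles.
n − c = 247 − 10 = 237; sign = (−1)^237 = -1.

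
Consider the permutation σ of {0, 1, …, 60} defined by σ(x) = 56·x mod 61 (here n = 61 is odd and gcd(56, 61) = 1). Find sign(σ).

Start at x=15: 15 → 47 → 9 → 16 → 42 → 34 → 13 → … (one orbit).
Cycle lengths of π_56 on ℤ/61ℤ: [15, 15, 15, 15, 1]; 5 cycles in total.
Σ(ℓ_i−1) = 61−5 = 56; sign = (−1)^56 = +1.
Zolotarev: (56|61) = +1, matching the cycle-count sign.

+1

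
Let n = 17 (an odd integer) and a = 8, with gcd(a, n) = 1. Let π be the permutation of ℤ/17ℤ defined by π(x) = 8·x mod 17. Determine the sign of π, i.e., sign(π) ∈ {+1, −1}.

+1

Trace 1: π^k(1) = [1, 8, 13, 2, 16, 9, 4] for k=0..6.
Cycle type of π: 8×2 + 1; total 3 cycles.
17 − 3 = 14 transpositions; sign(π) = (−1)^14 = +1.
(8|17)_J = +1 (Zolotarev's lemma cross-check).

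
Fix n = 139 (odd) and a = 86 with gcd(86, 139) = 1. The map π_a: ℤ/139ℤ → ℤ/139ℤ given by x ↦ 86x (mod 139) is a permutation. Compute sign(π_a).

Start at x=37: 37 → 124 → 100 → 121 → 120 → 34 → 5 → … (one orbit).
Cycle lengths of π_86 on ℤ/139ℤ: [69, 69, 1]; 3 cycles in total.
n − c = 139 − 3 = 136; sign = (−1)^136 = +1.

+1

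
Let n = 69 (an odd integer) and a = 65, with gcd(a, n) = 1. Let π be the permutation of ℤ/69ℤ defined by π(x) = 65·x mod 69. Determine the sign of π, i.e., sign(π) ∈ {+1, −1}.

+1

Start at x=11: 11 → 25 → 38 → 55 → 56 → 52 → 68 → … (one orbit).
π_65 has 5 disjoint cycles with lengths [22, 22, 22, 2, 1] on {0,…,68}.
With 5 cycles on 69 points, sign = (−1)^{69−5} = +1.
Check: (65/69) = +1 by Zolotarev.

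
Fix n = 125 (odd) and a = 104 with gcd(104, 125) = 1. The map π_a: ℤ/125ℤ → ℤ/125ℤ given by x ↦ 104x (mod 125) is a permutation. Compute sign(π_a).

Start at x=24: 24 → 121 → 84 → 111 → 44 → 76 → 29 → … (one orbit).
Cycle lengths of π_104 on ℤ/125ℤ: [50, 50, 10, 10, 2, 2, 1]; 7 cycles in total.
Σ(ℓ_i−1) = 125−7 = 118; sign = (−1)^118 = +1.
The Jacobi symbol (104|125) = +1 (Zolotarev) agrees.

+1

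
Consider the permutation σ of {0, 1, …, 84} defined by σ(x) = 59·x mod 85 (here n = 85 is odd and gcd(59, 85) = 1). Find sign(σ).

+1

Start at x=9: 9 → 21 → 49 → 1 → 59 → 81 → 19 → … (one orbit).
The orbit structure of x ↦ 59x mod 85: 13 orbits of sizes [8, 8, 8, 8, 8, 8, 8, 8, 8, 8, 2, 2, 1].
13 cycles on 85: each ℓ→(−1)^(ℓ−1), product (−1)^72 = +1.
Check: (59/85) = +1 by Zolotarev.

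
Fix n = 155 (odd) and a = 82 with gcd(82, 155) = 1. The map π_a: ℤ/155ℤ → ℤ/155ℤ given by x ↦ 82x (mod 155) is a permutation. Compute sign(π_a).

Start at x=81: 81 → 132 → 129 → 38 → 16 → 72 → 14 → … (one orbit).
6 cycles of lengths [60, 60, 15, 15, 4, 1].
Σ(ℓ_i−1) = 155−6 = 149; sign = (−1)^149 = -1.
Zolotarev: (82|155) = -1, matching the cycle-count sign.

-1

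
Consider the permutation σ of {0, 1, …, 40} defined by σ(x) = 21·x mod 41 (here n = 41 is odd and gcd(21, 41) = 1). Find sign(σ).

Start at x=39: 39 → 40 → 20 → 10 → 5 → 23 → 32 → … (one orbit).
Decompose π into cycles: lengths [20, 20, 1] (3 cycles, including the fixed point 0).
With 3 cycles on 41 points, sign = (−1)^{41−3} = +1.

+1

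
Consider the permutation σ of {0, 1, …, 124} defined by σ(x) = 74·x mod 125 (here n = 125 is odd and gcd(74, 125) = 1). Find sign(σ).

+1

Trace 49: π^k(49) = [49, 1, 74, 101, 99, 76, 124] for k=0..6.
Cycle lengths of π_74 on ℤ/125ℤ: [10, 10, 10, 10, 10, 10, 10, 10, 10, 10, 2, 2, 2, 2, 2, 2, 2, 2, 2, 2, 2, 2, 1]; 23 cycles in total.
Σ(ℓ_i−1) = 125−23 = 102; sign = (−1)^102 = +1.
(74|125)_J = +1 (Zolotarev's lemma cross-check).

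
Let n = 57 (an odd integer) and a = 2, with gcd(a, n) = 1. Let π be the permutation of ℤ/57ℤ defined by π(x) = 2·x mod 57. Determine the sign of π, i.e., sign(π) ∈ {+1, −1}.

+1

Orbit of 25 under x↦2x: [25, 50, 43, 29, 1, 2, 4]… (length divides ord_57(2)).
π_2 has 5 disjoint cycles with lengths [18, 18, 18, 2, 1] on {0,…,56}.
n − c = 57 − 5 = 52; sign = (−1)^52 = +1.
Zolotarev: (2|57) = +1, matching the cycle-count sign.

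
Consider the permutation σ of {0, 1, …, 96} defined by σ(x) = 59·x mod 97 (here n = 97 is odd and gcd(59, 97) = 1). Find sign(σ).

-1

Trace 8: π^k(8) = [8, 84, 9, 46, 95, 76, 22] for k=0..6.
2 cycles of lengths [96, 1].
With 2 cycles on 97 points, sign = (−1)^{97−2} = -1.
(59|97)_J = -1 (Zolotarev's lemma cross-check).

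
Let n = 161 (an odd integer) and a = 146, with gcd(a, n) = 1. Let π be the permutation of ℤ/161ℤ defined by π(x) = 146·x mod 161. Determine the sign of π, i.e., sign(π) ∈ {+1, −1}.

-1

Start at x=85: 85 → 13 → 127 → 27 → 78 → 118 → 1 → … (one orbit).
Cycle lengths of π_146 on ℤ/161ℤ: [22, 22, 22, 22, 22, 22, 11, 11, 2, 2, 2, 1]; 12 cycles in total.
12 cycles on 161: each ℓ→(−1)^(ℓ−1), product (−1)^149 = -1.
Via Zolotarev, sign(π_{146}) = (146|161) = -1.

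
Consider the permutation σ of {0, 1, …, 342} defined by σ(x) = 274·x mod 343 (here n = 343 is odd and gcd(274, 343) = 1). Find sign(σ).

+1

Orbit of 85 under x↦274x: [85, 309, 288, 22, 197, 127, 155]… (length divides ord_343(274)).
π_274 has 19 disjoint cycles with lengths [49, 49, 49, 49, 49, 49, 7, 7, 7, 7, 7, 7, 1, 1, 1, 1, 1, 1, 1] on {0,…,342}.
343 − 19 = 324 transpositions; sign(π) = (−1)^324 = +1.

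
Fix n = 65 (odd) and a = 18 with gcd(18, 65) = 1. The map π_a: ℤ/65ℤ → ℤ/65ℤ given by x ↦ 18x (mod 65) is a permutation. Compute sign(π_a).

+1

Trace 47: π^k(47) = [47, 1, 18, 64] for k=0..3.
The orbit structure of x ↦ 18x mod 65: 17 orbits of sizes [4, 4, 4, 4, 4, 4, 4, 4, 4, 4, 4, 4, 4, 4, 4, 4, 1].
With 17 cycles on 65 points, sign = (−1)^{65−17} = +1.
(18|65)_J = +1 (Zolotarev's lemma cross-check).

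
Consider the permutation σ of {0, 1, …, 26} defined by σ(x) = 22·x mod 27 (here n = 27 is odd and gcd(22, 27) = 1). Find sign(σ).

Start at x=16: 16 → 1 → 22 → 25 → 10 → 4 → 7 → … (one orbit).
Cycle type of π: 9×2 + 3×2 + 1×3; total 7 cycles.
n − c = 27 − 7 = 20; sign = (−1)^20 = +1.
Via Zolotarev, sign(π_{22}) = (22|27) = +1.

+1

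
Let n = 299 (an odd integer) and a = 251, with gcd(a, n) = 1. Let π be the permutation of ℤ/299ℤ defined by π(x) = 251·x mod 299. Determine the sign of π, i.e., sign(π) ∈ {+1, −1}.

Start at x=243: 243 → 296 → 144 → 264 → 185 → 90 → 165 → … (one orbit).
Decompose π into cycles: lengths [66, 66, 66, 66, 22, 6, 6, 1] (8 cycles, including the fixed point 0).
n − c = 299 − 8 = 291; sign = (−1)^291 = -1.

-1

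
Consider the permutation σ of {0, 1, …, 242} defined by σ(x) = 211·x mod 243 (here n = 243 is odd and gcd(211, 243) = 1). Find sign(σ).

Start at x=163: 163 → 130 → 214 → 199 → 193 → 142 → 73 → … (one orbit).
Decompose π into cycles: lengths [81, 81, 27, 27, 9, 9, 3, 3, 1, 1, 1] (11 cycles, including the fixed point 0).
11 cycles on 243: each ℓ→(−1)^(ℓ−1), product (−1)^232 = +1.

+1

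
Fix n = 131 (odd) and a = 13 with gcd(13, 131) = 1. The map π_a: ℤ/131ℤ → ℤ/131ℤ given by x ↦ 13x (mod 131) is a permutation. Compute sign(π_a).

+1

Orbit of 65 under x↦13x: [65, 59, 112, 15, 64, 46, 74]… (length divides ord_131(13)).
Cycle lengths of π_13 on ℤ/131ℤ: [65, 65, 1]; 3 cycles in total.
n − c = 131 − 3 = 128; sign = (−1)^128 = +1.
(13|131)_J = +1 (Zolotarev's lemma cross-check).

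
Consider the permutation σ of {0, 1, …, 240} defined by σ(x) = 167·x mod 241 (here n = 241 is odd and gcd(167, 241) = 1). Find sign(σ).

Start at x=141: 141 → 170 → 193 → 178 → 83 → 124 → 223 → … (one orbit).
Cycle type of π: 240 + 1; total 2 cycles.
n − c = 241 − 2 = 239; sign = (−1)^239 = -1.

-1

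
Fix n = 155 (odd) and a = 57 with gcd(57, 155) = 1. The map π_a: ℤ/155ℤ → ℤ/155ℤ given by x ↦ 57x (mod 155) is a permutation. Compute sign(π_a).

Trace 149: π^k(149) = [149, 123, 36, 37, 94, 88, 56] for k=0..6.
Decompose π into cycles: lengths [12, 12, 12, 12, 12, 12, 12, 12, 12, 12, 6, 6, 6, 6, 6, 4, 1] (17 cycles, including the fixed point 0).
Σ(ℓ_i−1) = 155−17 = 138; sign = (−1)^138 = +1.
(57|155)_J = +1 (Zolotarev's lemma cross-check).

+1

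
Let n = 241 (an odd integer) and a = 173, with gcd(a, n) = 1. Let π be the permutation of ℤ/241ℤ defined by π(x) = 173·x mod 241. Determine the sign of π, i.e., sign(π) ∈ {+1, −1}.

-1

Orbit of 205 under x↦173x: [205, 38, 67, 23, 123, 71, 233]… (length divides ord_241(173)).
π_173 has 2 disjoint cycles with lengths [240, 1] on {0,…,240}.
sign(π) = (−1)^{n − #cycles} = (−1)^{241−2} = (−1)^239 = -1.
Via Zolotarev, sign(π_{173}) = (173|241) = -1.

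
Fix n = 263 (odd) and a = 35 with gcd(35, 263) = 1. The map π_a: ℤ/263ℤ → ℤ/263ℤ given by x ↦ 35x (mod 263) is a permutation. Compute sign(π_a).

Trace 151: π^k(151) = [151, 25, 86, 117, 150, 253, 176] for k=0..6.
π_35 has 3 disjoint cycles with lengths [131, 131, 1] on {0,…,262}.
263 − 3 = 260 transpositions; sign(π) = (−1)^260 = +1.
The Jacobi symbol (35|263) = +1 (Zolotarev) agrees.

+1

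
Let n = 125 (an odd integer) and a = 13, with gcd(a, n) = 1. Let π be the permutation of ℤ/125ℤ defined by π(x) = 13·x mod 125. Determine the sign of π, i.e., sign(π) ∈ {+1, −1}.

-1

Orbit of 109 under x↦13x: [109, 42, 46, 98, 24, 62, 56]… (length divides ord_125(13)).
Cycle type of π: 100 + 20 + 4 + 1; total 4 cycles.
Σ(ℓ_i−1) = 125−4 = 121; sign = (−1)^121 = -1.
Check: (13/125) = -1 by Zolotarev.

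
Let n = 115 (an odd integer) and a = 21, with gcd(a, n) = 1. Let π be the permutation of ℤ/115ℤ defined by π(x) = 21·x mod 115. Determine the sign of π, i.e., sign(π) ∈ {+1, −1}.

-1

Start at x=1: 1 → 21 → 96 → 61 → 16 → 106 → 41 → … (one orbit).
π_21 has 10 disjoint cycles with lengths [22, 22, 22, 22, 22, 1, 1, 1, 1, 1] on {0,…,114}.
With 10 cycles on 115 points, sign = (−1)^{115−10} = -1.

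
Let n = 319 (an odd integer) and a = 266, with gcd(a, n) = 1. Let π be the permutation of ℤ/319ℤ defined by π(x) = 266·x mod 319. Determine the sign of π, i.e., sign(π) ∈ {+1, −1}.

Orbit of 306 under x↦266x: [306, 51, 168, 28, 111, 178, 136]… (length divides ord_319(266)).
Decompose π into cycles: lengths [70, 70, 70, 70, 14, 14, 10, 1] (8 cycles, including the fixed point 0).
sign(π) = (−1)^{n − #cycles} = (−1)^{319−8} = (−1)^311 = -1.

-1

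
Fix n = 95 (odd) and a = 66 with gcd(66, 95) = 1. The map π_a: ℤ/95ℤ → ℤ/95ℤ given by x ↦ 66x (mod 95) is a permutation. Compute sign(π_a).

+1

Orbit of 1 under x↦66x: [1, 66, 81, 26, 6, 16, 11]… (length divides ord_95(66)).
Cycle type of π: 9×10 + 1×5; total 15 cycles.
n − c = 95 − 15 = 80; sign = (−1)^80 = +1.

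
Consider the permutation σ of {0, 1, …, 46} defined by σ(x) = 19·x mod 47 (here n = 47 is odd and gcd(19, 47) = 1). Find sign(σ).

Start at x=35: 35 → 7 → 39 → 36 → 26 → 24 → 33 → … (one orbit).
π_19 has 2 disjoint cycles with lengths [46, 1] on {0,…,46}.
2 cycles on 47: each ℓ→(−1)^(ℓ−1), product (−1)^45 = -1.
(19|47)_J = -1 (Zolotarev's lemma cross-check).

-1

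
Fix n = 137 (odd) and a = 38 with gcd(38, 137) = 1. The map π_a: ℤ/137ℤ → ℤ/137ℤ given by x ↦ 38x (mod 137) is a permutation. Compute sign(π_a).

+1

Start at x=16: 16 → 60 → 88 → 56 → 73 → 34 → 59 → … (one orbit).
Decompose π into cycles: lengths [17, 17, 17, 17, 17, 17, 17, 17, 1] (9 cycles, including the fixed point 0).
sign(π) = (−1)^{n − #cycles} = (−1)^{137−9} = (−1)^128 = +1.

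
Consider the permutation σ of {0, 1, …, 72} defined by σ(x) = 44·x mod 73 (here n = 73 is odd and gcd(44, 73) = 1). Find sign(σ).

-1

Start at x=47: 47 → 24 → 34 → 36 → 51 → 54 → 40 → … (one orbit).
Decompose π into cycles: lengths [72, 1] (2 cycles, including the fixed point 0).
n − c = 73 − 2 = 71; sign = (−1)^71 = -1.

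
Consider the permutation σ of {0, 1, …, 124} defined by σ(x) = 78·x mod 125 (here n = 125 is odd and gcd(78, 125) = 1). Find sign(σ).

-1

Orbit of 77 under x↦78x: [77, 6, 93, 4, 62, 86, 83]… (length divides ord_125(78)).
Cycle type of π: 100 + 20 + 4 + 1; total 4 cycles.
n − c = 125 − 4 = 121; sign = (−1)^121 = -1.
Zolotarev: (78|125) = -1, matching the cycle-count sign.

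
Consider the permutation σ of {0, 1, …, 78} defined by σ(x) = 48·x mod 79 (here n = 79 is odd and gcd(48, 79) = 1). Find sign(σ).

-1

Trace 15: π^k(15) = [15, 9, 37, 38, 7, 20, 12] for k=0..6.
Decompose π into cycles: lengths [78, 1] (2 cycles, including the fixed point 0).
With 2 cycles on 79 points, sign = (−1)^{79−2} = -1.
The Jacobi symbol (48|79) = -1 (Zolotarev) agrees.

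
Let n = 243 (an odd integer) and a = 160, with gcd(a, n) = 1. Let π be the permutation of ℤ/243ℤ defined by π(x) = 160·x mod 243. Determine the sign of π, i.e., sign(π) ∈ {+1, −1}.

Orbit of 172 under x↦160x: [172, 61, 40, 82, 241, 166, 73]… (length divides ord_243(160)).
Decompose π into cycles: lengths [81, 81, 27, 27, 9, 9, 3, 3, 1, 1, 1] (11 cycles, including the fixed point 0).
11 cycles on 243: each ℓ→(−1)^(ℓ−1), product (−1)^232 = +1.

+1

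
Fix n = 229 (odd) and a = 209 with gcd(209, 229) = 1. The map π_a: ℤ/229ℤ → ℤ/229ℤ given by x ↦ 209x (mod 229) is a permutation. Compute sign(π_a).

+1

Start at x=75: 75 → 103 → 1 → 209 → 171 → 15 → 158 → … (one orbit).
Cycle lengths of π_209 on ℤ/229ℤ: [114, 114, 1]; 3 cycles in total.
229 − 3 = 226 transpositions; sign(π) = (−1)^226 = +1.
Via Zolotarev, sign(π_{209}) = (209|229) = +1.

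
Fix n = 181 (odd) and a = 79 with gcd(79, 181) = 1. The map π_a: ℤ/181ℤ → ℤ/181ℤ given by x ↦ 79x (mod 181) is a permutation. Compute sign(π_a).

+1

Trace 121: π^k(121) = [121, 147, 29, 119, 170, 36, 129] for k=0..6.
π_79 has 3 disjoint cycles with lengths [90, 90, 1] on {0,…,180}.
Σ(ℓ_i−1) = 181−3 = 178; sign = (−1)^178 = +1.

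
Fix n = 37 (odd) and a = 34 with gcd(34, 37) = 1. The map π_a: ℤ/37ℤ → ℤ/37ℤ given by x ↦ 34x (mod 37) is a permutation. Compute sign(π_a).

+1

Start at x=26: 26 → 33 → 12 → 1 → 34 → 9 → 10 → … (one orbit).
Cycle type of π: 9×4 + 1; total 5 cycles.
With 5 cycles on 37 points, sign = (−1)^{37−5} = +1.
Check: (34/37) = +1 by Zolotarev.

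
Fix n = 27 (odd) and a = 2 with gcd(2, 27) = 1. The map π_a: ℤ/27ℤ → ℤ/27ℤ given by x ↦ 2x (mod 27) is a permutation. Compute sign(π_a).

Orbit of 7 under x↦2x: [7, 14, 1, 2, 4, 8, 16]… (length divides ord_27(2)).
The orbit structure of x ↦ 2x mod 27: 4 orbits of sizes [18, 6, 2, 1].
27 − 4 = 23 transpositions; sign(π) = (−1)^23 = -1.
Zolotarev: (2|27) = -1, matching the cycle-count sign.

-1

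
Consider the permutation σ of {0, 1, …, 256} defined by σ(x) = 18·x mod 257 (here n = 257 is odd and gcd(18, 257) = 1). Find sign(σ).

Start at x=15: 15 → 13 → 234 → 100 → 1 → 18 → 67 → … (one orbit).
Cycle type of π: 128×2 + 1; total 3 cycles.
Σ(ℓ_i−1) = 257−3 = 254; sign = (−1)^254 = +1.
Zolotarev: (18|257) = +1, matching the cycle-count sign.

+1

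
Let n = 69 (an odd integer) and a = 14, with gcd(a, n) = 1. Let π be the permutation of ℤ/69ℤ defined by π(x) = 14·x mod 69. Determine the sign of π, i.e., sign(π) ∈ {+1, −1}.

Trace 52: π^k(52) = [52, 38, 49, 65, 13, 44, 64] for k=0..6.
Cycle lengths of π_14 on ℤ/69ℤ: [22, 22, 22, 2, 1]; 5 cycles in total.
sign(π) = (−1)^{n − #cycles} = (−1)^{69−5} = (−1)^64 = +1.
Zolotarev: (14|69) = +1, matching the cycle-count sign.

+1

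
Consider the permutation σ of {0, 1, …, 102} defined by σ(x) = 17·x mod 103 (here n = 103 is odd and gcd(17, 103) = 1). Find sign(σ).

Trace 46: π^k(46) = [46, 61, 7, 16, 66, 92, 19] for k=0..6.
π_17 has 3 disjoint cycles with lengths [51, 51, 1] on {0,…,102}.
n − c = 103 − 3 = 100; sign = (−1)^100 = +1.
Via Zolotarev, sign(π_{17}) = (17|103) = +1.

+1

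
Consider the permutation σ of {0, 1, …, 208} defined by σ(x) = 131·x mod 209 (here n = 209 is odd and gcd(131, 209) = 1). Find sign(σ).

-1

Orbit of 177 under x↦131x: [177, 197, 100, 142, 1, 131, 23]… (length divides ord_209(131)).
The orbit structure of x ↦ 131x mod 209: 18 orbits of sizes [18, 18, 18, 18, 18, 18, 18, 18, 18, 18, 9, 9, 2, 2, 2, 2, 2, 1].
With 18 cycles on 209 points, sign = (−1)^{209−18} = -1.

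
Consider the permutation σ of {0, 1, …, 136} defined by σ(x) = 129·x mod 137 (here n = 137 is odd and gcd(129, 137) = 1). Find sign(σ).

Start at x=7: 7 → 81 → 37 → 115 → 39 → 99 → 30 → … (one orbit).
π_129 has 3 disjoint cycles with lengths [68, 68, 1] on {0,…,136}.
n − c = 137 − 3 = 134; sign = (−1)^134 = +1.

+1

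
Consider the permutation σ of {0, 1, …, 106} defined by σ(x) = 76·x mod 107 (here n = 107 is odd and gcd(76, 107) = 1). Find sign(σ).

Orbit of 35 under x↦76x: [35, 92, 37, 30, 33, 47, 41]… (length divides ord_107(76)).
Cycle lengths of π_76 on ℤ/107ℤ: [53, 53, 1]; 3 cycles in total.
sign(π) = (−1)^{n − #cycles} = (−1)^{107−3} = (−1)^104 = +1.
Via Zolotarev, sign(π_{76}) = (76|107) = +1.

+1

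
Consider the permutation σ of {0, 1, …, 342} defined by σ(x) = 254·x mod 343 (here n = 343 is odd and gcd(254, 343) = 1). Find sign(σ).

+1

Trace 235: π^k(235) = [235, 8, 317, 256, 197, 303, 130] for k=0..6.
Decompose π into cycles: lengths [147, 147, 21, 21, 3, 3, 1] (7 cycles, including the fixed point 0).
n − c = 343 − 7 = 336; sign = (−1)^336 = +1.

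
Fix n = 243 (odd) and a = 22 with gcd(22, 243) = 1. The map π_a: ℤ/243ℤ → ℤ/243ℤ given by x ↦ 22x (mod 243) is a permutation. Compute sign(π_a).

Trace 193: π^k(193) = [193, 115, 100, 13, 43, 217, 157] for k=0..6.
Cycle type of π: 81×2 + 27×2 + 9×2 + 3×2 + 1×3; total 11 cycles.
sign(π) = (−1)^{n − #cycles} = (−1)^{243−11} = (−1)^232 = +1.
Zolotarev: (22|243) = +1, matching the cycle-count sign.

+1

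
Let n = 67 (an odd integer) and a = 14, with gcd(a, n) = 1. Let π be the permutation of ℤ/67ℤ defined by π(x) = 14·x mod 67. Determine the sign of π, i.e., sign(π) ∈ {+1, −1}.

+1

Start at x=64: 64 → 25 → 15 → 9 → 59 → 22 → 40 → … (one orbit).
Decompose π into cycles: lengths [11, 11, 11, 11, 11, 11, 1] (7 cycles, including the fixed point 0).
With 7 cycles on 67 points, sign = (−1)^{67−7} = +1.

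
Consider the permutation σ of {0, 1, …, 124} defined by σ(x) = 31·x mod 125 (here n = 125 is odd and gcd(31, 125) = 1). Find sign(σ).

Trace 1: π^k(1) = [1, 31, 86, 41, 21, 26, 56] for k=0..6.
13 cycles of lengths [25, 25, 25, 25, 5, 5, 5, 5, 1, 1, 1, 1, 1].
With 13 cycles on 125 points, sign = (−1)^{125−13} = +1.

+1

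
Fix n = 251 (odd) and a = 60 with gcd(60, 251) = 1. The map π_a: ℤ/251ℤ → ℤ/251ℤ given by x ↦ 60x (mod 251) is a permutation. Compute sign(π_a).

+1

Orbit of 240 under x↦60x: [240, 93, 58, 217, 219, 88, 9]… (length divides ord_251(60)).
3 cycles of lengths [125, 125, 1].
Σ(ℓ_i−1) = 251−3 = 248; sign = (−1)^248 = +1.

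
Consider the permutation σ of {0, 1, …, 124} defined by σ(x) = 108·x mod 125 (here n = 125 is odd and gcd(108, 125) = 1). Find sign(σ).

-1

Orbit of 104 under x↦108x: [104, 107, 56, 48, 59, 122, 51]… (length divides ord_125(108)).
Cycle lengths of π_108 on ℤ/125ℤ: [100, 20, 4, 1]; 4 cycles in total.
sign(π) = (−1)^{n − #cycles} = (−1)^{125−4} = (−1)^121 = -1.
Via Zolotarev, sign(π_{108}) = (108|125) = -1.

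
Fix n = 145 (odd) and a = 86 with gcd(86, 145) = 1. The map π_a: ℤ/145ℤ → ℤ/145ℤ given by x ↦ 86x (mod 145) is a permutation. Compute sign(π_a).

+1

Trace 86: π^k(86) = [86, 1] for k=0..1.
Cycle lengths of π_86 on ℤ/145ℤ: [2, 2, 2, 2, 2, 2, 2, 2, 2, 2, 2, 2, 2, 2, 2, 2, 2, 2, 2, 2, 2, 2, 2, 2, 2, 2, 2, 2, 2, 2, 2, 2, 2, 2, 2, 2, 2, 2, 2, 2, 2, 2, 2, 2, 2, 2, 2, 2, 2, 2, 2, 2, 2, 2, 2, 2, 2, 2, 2, 2, 2, 2, 2, 2, 2, 2, 2, 2, 2, 2, 1, 1, 1, 1, 1]; 75 cycles in total.
75 cycles on 145: each ℓ→(−1)^(ℓ−1), product (−1)^70 = +1.
Via Zolotarev, sign(π_{86}) = (86|145) = +1.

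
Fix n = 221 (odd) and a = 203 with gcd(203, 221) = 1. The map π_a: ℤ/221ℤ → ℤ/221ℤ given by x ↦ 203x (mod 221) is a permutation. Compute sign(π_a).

-1

Start at x=203: 203 → 103 → 135 → 1 → 203 (one orbit).
Cycle lengths of π_203 on ℤ/221ℤ: [4, 4, 4, 4, 4, 4, 4, 4, 4, 4, 4, 4, 4, 4, 4, 4, 4, 4, 4, 4, 4, 4, 4, 4, 4, 4, 4, 4, 4, 4, 4, 4, 4, 4, 4, 4, 4, 4, 4, 4, 4, 4, 4, 4, 4, 4, 4, 4, 4, 4, 4, 2, 2, 2, 2, 2, 2, 2, 2, 1]; 60 cycles in total.
221 − 60 = 161 transpositions; sign(π) = (−1)^161 = -1.
Check: (203/221) = -1 by Zolotarev.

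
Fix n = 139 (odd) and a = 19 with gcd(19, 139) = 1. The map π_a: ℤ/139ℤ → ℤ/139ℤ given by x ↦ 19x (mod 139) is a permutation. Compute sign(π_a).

-1

Trace 79: π^k(79) = [79, 111, 24, 39, 46, 40, 65] for k=0..6.
2 cycles of lengths [138, 1].
n − c = 139 − 2 = 137; sign = (−1)^137 = -1.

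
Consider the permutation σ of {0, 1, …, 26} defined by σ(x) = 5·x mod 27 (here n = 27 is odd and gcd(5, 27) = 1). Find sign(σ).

-1

Orbit of 23 under x↦5x: [23, 7, 8, 13, 11, 1, 5]… (length divides ord_27(5)).
Cycle lengths of π_5 on ℤ/27ℤ: [18, 6, 2, 1]; 4 cycles in total.
27 − 4 = 23 transpositions; sign(π) = (−1)^23 = -1.
The Jacobi symbol (5|27) = -1 (Zolotarev) agrees.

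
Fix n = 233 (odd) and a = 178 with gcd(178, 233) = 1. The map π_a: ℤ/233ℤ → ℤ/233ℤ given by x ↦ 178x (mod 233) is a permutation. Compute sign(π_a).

+1

Orbit of 173 under x↦178x: [173, 38, 7, 81, 205, 142, 112]… (length divides ord_233(178)).
Cycle type of π: 116×2 + 1; total 3 cycles.
n − c = 233 − 3 = 230; sign = (−1)^230 = +1.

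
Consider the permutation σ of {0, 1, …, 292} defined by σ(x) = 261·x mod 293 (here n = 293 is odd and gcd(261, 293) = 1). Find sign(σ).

Trace 79: π^k(79) = [79, 109, 28, 276, 251, 172, 63] for k=0..6.
Cycle type of π: 292 + 1; total 2 cycles.
2 cycles on 293: each ℓ→(−1)^(ℓ−1), product (−1)^291 = -1.
(261|293)_J = -1 (Zolotarev's lemma cross-check).

-1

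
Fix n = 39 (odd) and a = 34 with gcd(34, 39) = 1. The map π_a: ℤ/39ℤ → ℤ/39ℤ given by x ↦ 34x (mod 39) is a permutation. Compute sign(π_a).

Orbit of 34 under x↦34x: [34, 25, 31, 1]… (length divides ord_39(34)).
12 cycles of lengths [4, 4, 4, 4, 4, 4, 4, 4, 4, 1, 1, 1].
39 − 12 = 27 transpositions; sign(π) = (−1)^27 = -1.
(34|39)_J = -1 (Zolotarev's lemma cross-check).

-1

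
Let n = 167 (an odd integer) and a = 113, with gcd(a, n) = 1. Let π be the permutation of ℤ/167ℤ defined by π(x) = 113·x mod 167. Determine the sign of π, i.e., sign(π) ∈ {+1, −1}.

-1

Orbit of 91 under x↦113x: [91, 96, 160, 44, 129, 48, 80]… (length divides ord_167(113)).
The orbit structure of x ↦ 113x mod 167: 2 orbits of sizes [166, 1].
167 − 2 = 165 transpositions; sign(π) = (−1)^165 = -1.
The Jacobi symbol (113|167) = -1 (Zolotarev) agrees.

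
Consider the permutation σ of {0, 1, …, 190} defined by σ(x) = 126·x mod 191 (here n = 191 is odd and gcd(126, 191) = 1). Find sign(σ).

Trace 86: π^k(86) = [86, 140, 68, 164, 36, 143, 64] for k=0..6.
The orbit structure of x ↦ 126x mod 191: 2 orbits of sizes [190, 1].
n − c = 191 − 2 = 189; sign = (−1)^189 = -1.

-1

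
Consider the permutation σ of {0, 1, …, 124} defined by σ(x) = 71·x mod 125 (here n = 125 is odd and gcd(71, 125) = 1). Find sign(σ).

Trace 96: π^k(96) = [96, 66, 61, 81, 1, 71, 41] for k=0..6.
13 cycles of lengths [25, 25, 25, 25, 5, 5, 5, 5, 1, 1, 1, 1, 1].
Σ(ℓ_i−1) = 125−13 = 112; sign = (−1)^112 = +1.
Zolotarev: (71|125) = +1, matching the cycle-count sign.

+1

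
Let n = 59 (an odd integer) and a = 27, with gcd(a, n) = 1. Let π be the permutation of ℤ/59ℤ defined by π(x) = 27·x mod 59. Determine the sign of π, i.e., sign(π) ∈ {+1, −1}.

+1

Trace 19: π^k(19) = [19, 41, 45, 35, 1, 27, 21] for k=0..6.
π_27 has 3 disjoint cycles with lengths [29, 29, 1] on {0,…,58}.
59 − 3 = 56 transpositions; sign(π) = (−1)^56 = +1.
Via Zolotarev, sign(π_{27}) = (27|59) = +1.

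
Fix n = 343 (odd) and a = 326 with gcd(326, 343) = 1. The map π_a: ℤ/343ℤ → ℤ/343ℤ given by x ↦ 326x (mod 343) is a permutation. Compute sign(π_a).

+1

Orbit of 247 under x↦326x: [247, 260, 39, 23, 295, 130, 191]… (length divides ord_343(326)).
7 cycles of lengths [147, 147, 21, 21, 3, 3, 1].
With 7 cycles on 343 points, sign = (−1)^{343−7} = +1.
(326|343)_J = +1 (Zolotarev's lemma cross-check).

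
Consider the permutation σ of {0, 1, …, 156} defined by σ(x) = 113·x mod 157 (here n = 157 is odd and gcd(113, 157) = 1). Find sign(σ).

+1

Trace 40: π^k(40) = [40, 124, 39, 11, 144, 101, 109] for k=0..6.
Cycle lengths of π_113 on ℤ/157ℤ: [39, 39, 39, 39, 1]; 5 cycles in total.
Σ(ℓ_i−1) = 157−5 = 152; sign = (−1)^152 = +1.
Via Zolotarev, sign(π_{113}) = (113|157) = +1.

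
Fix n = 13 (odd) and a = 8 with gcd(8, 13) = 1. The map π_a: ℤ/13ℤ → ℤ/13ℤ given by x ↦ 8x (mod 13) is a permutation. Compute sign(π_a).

-1

Start at x=8: 8 → 12 → 5 → 1 → 8 (one orbit).
The orbit structure of x ↦ 8x mod 13: 4 orbits of sizes [4, 4, 4, 1].
sign(π) = (−1)^{n − #cycles} = (−1)^{13−4} = (−1)^9 = -1.
Zolotarev: (8|13) = -1, matching the cycle-count sign.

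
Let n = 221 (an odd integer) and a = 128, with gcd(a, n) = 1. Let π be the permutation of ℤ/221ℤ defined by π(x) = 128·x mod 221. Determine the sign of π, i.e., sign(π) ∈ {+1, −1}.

-1

Start at x=4: 4 → 70 → 120 → 111 → 64 → 15 → 152 → … (one orbit).
Decompose π into cycles: lengths [24, 24, 24, 24, 24, 24, 24, 24, 12, 8, 8, 1] (12 cycles, including the fixed point 0).
sign(π) = (−1)^{n − #cycles} = (−1)^{221−12} = (−1)^209 = -1.
The Jacobi symbol (128|221) = -1 (Zolotarev) agrees.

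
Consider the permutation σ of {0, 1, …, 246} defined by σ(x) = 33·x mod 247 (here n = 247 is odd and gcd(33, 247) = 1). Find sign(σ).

Trace 89: π^k(89) = [89, 220, 97, 237, 164, 225, 15] for k=0..6.
9 cycles of lengths [36, 36, 36, 36, 36, 36, 18, 12, 1].
With 9 cycles on 247 points, sign = (−1)^{247−9} = +1.
Zolotarev: (33|247) = +1, matching the cycle-count sign.

+1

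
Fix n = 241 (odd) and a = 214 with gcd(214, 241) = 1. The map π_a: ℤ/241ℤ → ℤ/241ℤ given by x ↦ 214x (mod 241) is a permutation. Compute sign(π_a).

Trace 214: π^k(214) = [214, 6, 79, 36, 233, 216, 193] for k=0..6.
The orbit structure of x ↦ 214x mod 241: 7 orbits of sizes [40, 40, 40, 40, 40, 40, 1].
7 cycles on 241: each ℓ→(−1)^(ℓ−1), product (−1)^234 = +1.

+1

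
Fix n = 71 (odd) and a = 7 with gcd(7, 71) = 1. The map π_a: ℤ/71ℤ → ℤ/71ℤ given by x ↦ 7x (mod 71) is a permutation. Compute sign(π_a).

Start at x=16: 16 → 41 → 3 → 21 → 5 → 35 → 32 → … (one orbit).
π_7 has 2 disjoint cycles with lengths [70, 1] on {0,…,70}.
With 2 cycles on 71 points, sign = (−1)^{71−2} = -1.

-1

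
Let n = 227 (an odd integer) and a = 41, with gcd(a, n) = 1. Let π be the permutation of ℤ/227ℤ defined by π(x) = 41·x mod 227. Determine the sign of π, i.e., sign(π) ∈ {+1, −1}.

Trace 22: π^k(22) = [22, 221, 208, 129, 68, 64, 127] for k=0..6.
π_41 has 2 disjoint cycles with lengths [226, 1] on {0,…,226}.
Σ(ℓ_i−1) = 227−2 = 225; sign = (−1)^225 = -1.

-1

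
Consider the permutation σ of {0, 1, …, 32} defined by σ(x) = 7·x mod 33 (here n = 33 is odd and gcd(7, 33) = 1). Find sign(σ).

Orbit of 19 under x↦7x: [19, 1, 7, 16, 13, 25, 10]… (length divides ord_33(7)).
The orbit structure of x ↦ 7x mod 33: 6 orbits of sizes [10, 10, 10, 1, 1, 1].
6 cycles on 33: each ℓ→(−1)^(ℓ−1), product (−1)^27 = -1.

-1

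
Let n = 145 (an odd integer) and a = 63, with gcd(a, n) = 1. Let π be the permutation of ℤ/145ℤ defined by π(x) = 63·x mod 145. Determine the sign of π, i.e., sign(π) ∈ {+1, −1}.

Orbit of 67 under x↦63x: [67, 16, 138, 139, 57, 111, 33]… (length divides ord_145(63)).
Cycle lengths of π_63 on ℤ/145ℤ: [28, 28, 28, 28, 14, 14, 4, 1]; 8 cycles in total.
Σ(ℓ_i−1) = 145−8 = 137; sign = (−1)^137 = -1.

-1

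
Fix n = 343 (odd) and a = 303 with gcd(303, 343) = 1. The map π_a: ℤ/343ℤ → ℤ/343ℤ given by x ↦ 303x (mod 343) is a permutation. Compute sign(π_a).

+1

Start at x=225: 225 → 261 → 193 → 169 → 100 → 116 → 162 → … (one orbit).
7 cycles of lengths [147, 147, 21, 21, 3, 3, 1].
7 cycles on 343: each ℓ→(−1)^(ℓ−1), product (−1)^336 = +1.
(303|343)_J = +1 (Zolotarev's lemma cross-check).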